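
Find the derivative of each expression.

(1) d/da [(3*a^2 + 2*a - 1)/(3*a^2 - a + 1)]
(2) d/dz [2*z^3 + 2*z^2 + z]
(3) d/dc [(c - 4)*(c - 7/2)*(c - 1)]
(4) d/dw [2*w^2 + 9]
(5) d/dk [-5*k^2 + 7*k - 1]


(1) = (-9*a^2 + 12*a + 1)/(9*a^4 - 6*a^3 + 7*a^2 - 2*a + 1)
(2) = 6*z^2 + 4*z + 1
(3) = 3*c^2 - 17*c + 43/2
(4) = 4*w
(5) = 7 - 10*k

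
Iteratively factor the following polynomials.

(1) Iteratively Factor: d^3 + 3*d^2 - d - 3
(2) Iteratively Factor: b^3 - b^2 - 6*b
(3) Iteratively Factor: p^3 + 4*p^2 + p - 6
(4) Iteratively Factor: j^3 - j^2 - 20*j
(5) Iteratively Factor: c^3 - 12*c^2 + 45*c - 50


(1) = (d + 3)*(d^2 - 1) = (d - 1)*(d + 3)*(d + 1)
(2) = (b + 2)*(b^2 - 3*b) = b*(b + 2)*(b - 3)
(3) = (p + 3)*(p^2 + p - 2) = (p - 1)*(p + 3)*(p + 2)
(4) = (j - 5)*(j^2 + 4*j) = j*(j - 5)*(j + 4)
(5) = (c - 5)*(c^2 - 7*c + 10) = (c - 5)^2*(c - 2)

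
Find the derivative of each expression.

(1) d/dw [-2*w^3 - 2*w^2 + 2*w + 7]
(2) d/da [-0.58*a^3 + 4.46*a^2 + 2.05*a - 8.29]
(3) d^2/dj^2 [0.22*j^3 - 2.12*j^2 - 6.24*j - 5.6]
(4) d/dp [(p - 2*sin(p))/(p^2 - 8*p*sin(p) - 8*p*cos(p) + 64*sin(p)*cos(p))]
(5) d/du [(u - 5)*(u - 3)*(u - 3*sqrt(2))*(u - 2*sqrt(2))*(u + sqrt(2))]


(1) = -6*w^2 - 4*w + 2
(2) = -1.74*a^2 + 8.92*a + 2.05
(3) = 1.32*j - 4.24
(4) = (-8*p^2*sin(p) + 6*p^2*cos(p) - p^2 + 128*p*sin(p)^2 + 4*p*sin(p) - 48*p - 128*sin(p)^3 - 16*sin(p)^2 + 48*sin(p)*cos(p))/((p - 8*sin(p))^2*(p - 8*cos(p))^2)
(5) = 5*u^4 - 32*u^3 - 16*sqrt(2)*u^3 + 51*u^2 + 96*sqrt(2)*u^2 - 96*sqrt(2)*u - 32*u - 96*sqrt(2) + 30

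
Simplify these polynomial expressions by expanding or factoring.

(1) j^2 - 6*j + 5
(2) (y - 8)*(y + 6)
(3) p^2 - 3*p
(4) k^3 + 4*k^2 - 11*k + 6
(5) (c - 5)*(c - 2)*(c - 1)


(1) = (j - 5)*(j - 1)
(2) = y^2 - 2*y - 48
(3) = p*(p - 3)
(4) = (k - 1)^2*(k + 6)
(5) = c^3 - 8*c^2 + 17*c - 10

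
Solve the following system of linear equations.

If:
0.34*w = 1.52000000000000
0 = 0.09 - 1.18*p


Then:
p = 0.08
w = 4.47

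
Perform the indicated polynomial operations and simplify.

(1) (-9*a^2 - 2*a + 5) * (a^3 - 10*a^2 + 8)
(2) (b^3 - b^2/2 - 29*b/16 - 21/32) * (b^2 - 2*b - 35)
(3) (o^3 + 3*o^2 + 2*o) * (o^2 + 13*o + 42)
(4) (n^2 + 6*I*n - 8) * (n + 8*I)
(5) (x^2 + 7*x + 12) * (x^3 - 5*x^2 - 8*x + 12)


(1) = -9*a^5 + 88*a^4 + 25*a^3 - 122*a^2 - 16*a + 40
(2) = b^5 - 5*b^4/2 - 573*b^3/16 + 655*b^2/32 + 259*b/4 + 735/32
(3) = o^5 + 16*o^4 + 83*o^3 + 152*o^2 + 84*o
(4) = n^3 + 14*I*n^2 - 56*n - 64*I
(5) = x^5 + 2*x^4 - 31*x^3 - 104*x^2 - 12*x + 144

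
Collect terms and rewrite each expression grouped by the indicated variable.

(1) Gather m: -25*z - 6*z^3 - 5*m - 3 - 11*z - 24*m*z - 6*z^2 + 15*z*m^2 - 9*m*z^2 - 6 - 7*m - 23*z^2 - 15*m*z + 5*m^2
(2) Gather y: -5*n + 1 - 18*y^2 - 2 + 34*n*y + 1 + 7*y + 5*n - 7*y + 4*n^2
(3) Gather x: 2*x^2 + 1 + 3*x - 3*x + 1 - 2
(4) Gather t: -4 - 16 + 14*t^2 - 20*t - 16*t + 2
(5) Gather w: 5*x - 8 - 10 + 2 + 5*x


(1) = m^2*(15*z + 5) + m*(-9*z^2 - 39*z - 12) - 6*z^3 - 29*z^2 - 36*z - 9
(2) = 4*n^2 + 34*n*y - 18*y^2
(3) = 2*x^2
(4) = 14*t^2 - 36*t - 18
(5) = 10*x - 16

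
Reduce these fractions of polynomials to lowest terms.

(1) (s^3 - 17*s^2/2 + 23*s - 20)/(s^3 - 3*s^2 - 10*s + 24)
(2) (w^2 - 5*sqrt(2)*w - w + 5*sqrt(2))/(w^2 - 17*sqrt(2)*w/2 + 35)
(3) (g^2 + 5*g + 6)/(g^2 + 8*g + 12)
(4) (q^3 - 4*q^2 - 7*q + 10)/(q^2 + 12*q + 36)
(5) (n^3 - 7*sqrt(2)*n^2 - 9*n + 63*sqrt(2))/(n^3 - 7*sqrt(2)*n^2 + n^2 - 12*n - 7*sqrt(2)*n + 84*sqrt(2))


(1) = (2*s - 5)/(2*s + 6)
(2) = (2*w - 2)/(2*w - 7*sqrt(2))
(3) = (g + 3)/(g + 6)
(4) = (q^3 - 4*q^2 - 7*q + 10)/(q^2 + 12*q + 36)
(5) = (n + 3)/(n + 4)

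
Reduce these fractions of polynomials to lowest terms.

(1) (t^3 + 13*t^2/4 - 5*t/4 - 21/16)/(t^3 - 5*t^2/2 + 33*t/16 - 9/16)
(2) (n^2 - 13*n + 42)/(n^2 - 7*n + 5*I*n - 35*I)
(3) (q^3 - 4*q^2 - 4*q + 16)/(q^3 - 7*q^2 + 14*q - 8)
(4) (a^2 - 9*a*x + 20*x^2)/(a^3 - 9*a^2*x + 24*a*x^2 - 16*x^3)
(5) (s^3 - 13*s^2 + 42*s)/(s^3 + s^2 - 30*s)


(1) = (4*t^2 + 16*t + 7)/(4*t^2 - 7*t + 3)
(2) = (n - 6)/(n + 5*I)
(3) = (q + 2)/(q - 1)
(4) = (a - 5*x)/(a^2 - 5*a*x + 4*x^2)
(5) = (s^2 - 13*s + 42)/(s^2 + s - 30)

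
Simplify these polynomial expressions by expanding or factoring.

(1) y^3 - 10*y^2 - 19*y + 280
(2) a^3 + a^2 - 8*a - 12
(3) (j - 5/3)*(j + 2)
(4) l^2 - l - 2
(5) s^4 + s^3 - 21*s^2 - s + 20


(1) = (y - 8)*(y - 7)*(y + 5)
(2) = (a - 3)*(a + 2)^2
(3) = j^2 + j/3 - 10/3
(4) = (l - 2)*(l + 1)
(5) = (s - 4)*(s - 1)*(s + 1)*(s + 5)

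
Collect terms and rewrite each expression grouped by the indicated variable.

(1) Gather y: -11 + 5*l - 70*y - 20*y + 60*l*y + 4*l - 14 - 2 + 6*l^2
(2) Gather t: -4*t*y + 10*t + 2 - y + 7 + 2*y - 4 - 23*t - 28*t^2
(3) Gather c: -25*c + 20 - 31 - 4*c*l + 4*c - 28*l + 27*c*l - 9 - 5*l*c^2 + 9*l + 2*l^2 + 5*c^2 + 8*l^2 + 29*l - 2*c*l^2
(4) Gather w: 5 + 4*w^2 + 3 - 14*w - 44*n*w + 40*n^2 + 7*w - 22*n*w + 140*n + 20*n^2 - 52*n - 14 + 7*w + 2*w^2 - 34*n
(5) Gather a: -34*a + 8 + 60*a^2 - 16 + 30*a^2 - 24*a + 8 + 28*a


(1) = 6*l^2 + 9*l + y*(60*l - 90) - 27
(2) = -28*t^2 + t*(-4*y - 13) + y + 5
(3) = c^2*(5 - 5*l) + c*(-2*l^2 + 23*l - 21) + 10*l^2 + 10*l - 20
(4) = 60*n^2 - 66*n*w + 54*n + 6*w^2 - 6
(5) = 90*a^2 - 30*a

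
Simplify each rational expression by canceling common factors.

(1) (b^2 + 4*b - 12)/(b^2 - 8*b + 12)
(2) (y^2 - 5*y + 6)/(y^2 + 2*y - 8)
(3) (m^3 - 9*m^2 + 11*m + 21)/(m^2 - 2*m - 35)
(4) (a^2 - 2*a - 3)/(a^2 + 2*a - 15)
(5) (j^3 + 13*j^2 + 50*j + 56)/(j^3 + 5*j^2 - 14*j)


(1) = (b + 6)/(b - 6)
(2) = (y - 3)/(y + 4)
(3) = (m^2 - 2*m - 3)/(m + 5)
(4) = (a + 1)/(a + 5)
(5) = (j^2 + 6*j + 8)/(j^2 - 2*j)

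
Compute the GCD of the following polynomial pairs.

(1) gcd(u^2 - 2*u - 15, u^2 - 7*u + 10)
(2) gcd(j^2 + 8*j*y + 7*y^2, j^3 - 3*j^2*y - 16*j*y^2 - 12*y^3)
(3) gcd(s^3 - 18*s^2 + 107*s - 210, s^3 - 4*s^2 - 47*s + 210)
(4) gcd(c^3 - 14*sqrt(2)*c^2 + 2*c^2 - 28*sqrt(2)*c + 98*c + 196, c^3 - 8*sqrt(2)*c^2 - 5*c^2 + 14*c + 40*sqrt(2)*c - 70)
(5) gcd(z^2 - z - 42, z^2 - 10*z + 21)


(1) = u - 5
(2) = gcd((j + y)*(j + 7*y), (j - 6*y)*(j + y)*(j + 2*y)) = j + y
(3) = gcd((s - 7)*(s - 6)*(s - 5), (s - 6)*(s - 5)*(s + 7)) = s^2 - 11*s + 30
(4) = c - 7*sqrt(2)
(5) = gcd((z - 7)*(z + 6), (z - 7)*(z - 3)) = z - 7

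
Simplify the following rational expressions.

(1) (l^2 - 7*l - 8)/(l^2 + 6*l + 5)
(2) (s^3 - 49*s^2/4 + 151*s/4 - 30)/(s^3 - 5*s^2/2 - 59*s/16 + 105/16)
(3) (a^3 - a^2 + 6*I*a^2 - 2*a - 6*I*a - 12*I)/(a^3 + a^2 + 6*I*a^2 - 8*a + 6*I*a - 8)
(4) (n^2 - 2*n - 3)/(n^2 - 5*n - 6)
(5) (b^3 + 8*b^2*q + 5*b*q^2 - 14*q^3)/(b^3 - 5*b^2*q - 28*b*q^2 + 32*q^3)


(1) = (l - 8)/(l + 5)
(2) = (4*s - 32)/(4*s + 7)
(3) = (a^2 + a*(-2 + 6*I) - 12*I)/(a^2 + 6*I*a - 8)
(4) = (n - 3)/(n - 6)
(5) = (-b^2 - 9*b*q - 14*q^2)/(-b^2 + 4*b*q + 32*q^2)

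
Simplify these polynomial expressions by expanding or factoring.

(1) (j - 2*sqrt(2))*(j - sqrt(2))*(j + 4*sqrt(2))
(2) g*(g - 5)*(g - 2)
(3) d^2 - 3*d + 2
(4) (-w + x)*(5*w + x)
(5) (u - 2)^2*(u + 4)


(1) = j^3 + sqrt(2)*j^2 - 20*j + 16*sqrt(2)
(2) = g^3 - 7*g^2 + 10*g
(3) = (d - 2)*(d - 1)
(4) = -5*w^2 + 4*w*x + x^2
(5) = u^3 - 12*u + 16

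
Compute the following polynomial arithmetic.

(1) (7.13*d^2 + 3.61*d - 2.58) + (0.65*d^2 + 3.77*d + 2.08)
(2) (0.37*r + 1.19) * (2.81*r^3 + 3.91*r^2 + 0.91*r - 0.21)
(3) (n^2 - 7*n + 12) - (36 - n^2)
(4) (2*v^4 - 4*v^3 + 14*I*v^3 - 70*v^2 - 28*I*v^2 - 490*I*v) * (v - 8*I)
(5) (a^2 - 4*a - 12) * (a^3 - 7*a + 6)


(1) = 7.78*d^2 + 7.38*d - 0.5
(2) = 1.0397*r^4 + 4.7906*r^3 + 4.9896*r^2 + 1.0052*r - 0.2499
(3) = 2*n^2 - 7*n - 24
(4) = 2*v^5 - 4*v^4 - 2*I*v^4 + 42*v^3 + 4*I*v^3 - 224*v^2 + 70*I*v^2 - 3920*v
(5) = a^5 - 4*a^4 - 19*a^3 + 34*a^2 + 60*a - 72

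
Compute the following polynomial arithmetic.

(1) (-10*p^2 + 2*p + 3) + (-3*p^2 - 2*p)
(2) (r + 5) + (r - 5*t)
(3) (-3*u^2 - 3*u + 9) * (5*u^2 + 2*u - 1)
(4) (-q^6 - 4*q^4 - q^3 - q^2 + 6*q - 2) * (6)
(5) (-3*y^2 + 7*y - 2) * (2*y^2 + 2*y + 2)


(1) = 3 - 13*p^2
(2) = 2*r - 5*t + 5
(3) = -15*u^4 - 21*u^3 + 42*u^2 + 21*u - 9
(4) = -6*q^6 - 24*q^4 - 6*q^3 - 6*q^2 + 36*q - 12
(5) = -6*y^4 + 8*y^3 + 4*y^2 + 10*y - 4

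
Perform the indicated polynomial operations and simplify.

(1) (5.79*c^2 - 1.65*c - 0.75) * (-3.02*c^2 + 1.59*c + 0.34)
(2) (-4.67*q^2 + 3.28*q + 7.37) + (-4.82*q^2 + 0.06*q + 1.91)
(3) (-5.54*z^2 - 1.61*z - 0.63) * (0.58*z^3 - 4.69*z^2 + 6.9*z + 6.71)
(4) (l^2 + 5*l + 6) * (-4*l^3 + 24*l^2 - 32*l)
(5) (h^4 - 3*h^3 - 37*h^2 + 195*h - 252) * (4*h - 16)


(1) = -17.4858*c^4 + 14.1891*c^3 + 1.6101*c^2 - 1.7535*c - 0.255
(2) = -9.49*q^2 + 3.34*q + 9.28
(3) = -3.2132*z^5 + 25.0488*z^4 - 31.0405*z^3 - 45.3277*z^2 - 15.1501*z - 4.2273
(4) = -4*l^5 + 4*l^4 + 64*l^3 - 16*l^2 - 192*l
(5) = 4*h^5 - 28*h^4 - 100*h^3 + 1372*h^2 - 4128*h + 4032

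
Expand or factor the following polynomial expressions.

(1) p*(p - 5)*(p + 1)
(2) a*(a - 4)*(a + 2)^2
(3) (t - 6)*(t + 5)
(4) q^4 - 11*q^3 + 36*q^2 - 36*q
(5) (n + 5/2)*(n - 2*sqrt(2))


(1) = p^3 - 4*p^2 - 5*p
(2) = a^4 - 12*a^2 - 16*a
(3) = t^2 - t - 30
(4) = q*(q - 6)*(q - 3)*(q - 2)
(5) = n^2 - 2*sqrt(2)*n + 5*n/2 - 5*sqrt(2)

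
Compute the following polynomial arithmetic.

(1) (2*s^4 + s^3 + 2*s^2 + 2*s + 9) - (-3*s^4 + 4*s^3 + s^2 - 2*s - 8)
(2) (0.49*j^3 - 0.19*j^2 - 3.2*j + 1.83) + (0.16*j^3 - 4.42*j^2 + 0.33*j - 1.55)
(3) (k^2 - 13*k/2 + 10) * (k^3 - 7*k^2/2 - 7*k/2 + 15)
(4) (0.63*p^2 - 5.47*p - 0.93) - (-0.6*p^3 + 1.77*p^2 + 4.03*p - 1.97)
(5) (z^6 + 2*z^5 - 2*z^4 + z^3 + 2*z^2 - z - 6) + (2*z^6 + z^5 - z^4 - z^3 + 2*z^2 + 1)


(1) = 5*s^4 - 3*s^3 + s^2 + 4*s + 17
(2) = 0.65*j^3 - 4.61*j^2 - 2.87*j + 0.28
(3) = k^5 - 10*k^4 + 117*k^3/4 + 11*k^2/4 - 265*k/2 + 150
(4) = 0.6*p^3 - 1.14*p^2 - 9.5*p + 1.04
(5) = 3*z^6 + 3*z^5 - 3*z^4 + 4*z^2 - z - 5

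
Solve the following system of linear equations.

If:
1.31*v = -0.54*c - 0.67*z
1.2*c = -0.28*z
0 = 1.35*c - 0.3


Then:
c = 0.22
v = 0.40
z = -0.95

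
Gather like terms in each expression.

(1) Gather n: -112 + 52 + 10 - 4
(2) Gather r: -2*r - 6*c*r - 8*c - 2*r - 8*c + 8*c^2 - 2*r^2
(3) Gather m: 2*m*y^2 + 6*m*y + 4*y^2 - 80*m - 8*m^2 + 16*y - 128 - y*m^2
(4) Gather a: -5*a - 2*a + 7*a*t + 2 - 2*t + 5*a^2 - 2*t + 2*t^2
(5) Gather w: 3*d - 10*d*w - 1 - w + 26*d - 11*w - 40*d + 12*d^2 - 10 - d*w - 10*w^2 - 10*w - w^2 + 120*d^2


(1) = -54
(2) = 8*c^2 - 16*c - 2*r^2 + r*(-6*c - 4)
(3) = m^2*(-y - 8) + m*(2*y^2 + 6*y - 80) + 4*y^2 + 16*y - 128
(4) = 5*a^2 + a*(7*t - 7) + 2*t^2 - 4*t + 2
(5) = 132*d^2 - 11*d - 11*w^2 + w*(-11*d - 22) - 11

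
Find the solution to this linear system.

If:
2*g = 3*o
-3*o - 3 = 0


Then:
g = -3/2
o = -1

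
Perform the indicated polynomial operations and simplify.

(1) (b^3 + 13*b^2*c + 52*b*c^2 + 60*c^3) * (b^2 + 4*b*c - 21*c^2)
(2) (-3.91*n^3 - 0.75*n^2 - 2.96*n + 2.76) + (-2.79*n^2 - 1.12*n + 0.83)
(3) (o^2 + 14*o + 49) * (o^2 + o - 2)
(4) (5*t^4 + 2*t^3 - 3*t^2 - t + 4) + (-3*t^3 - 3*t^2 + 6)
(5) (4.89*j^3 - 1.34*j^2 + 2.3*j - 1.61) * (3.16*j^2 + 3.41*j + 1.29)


(1) = b^5 + 17*b^4*c + 83*b^3*c^2 - 5*b^2*c^3 - 852*b*c^4 - 1260*c^5
(2) = -3.91*n^3 - 3.54*n^2 - 4.08*n + 3.59
(3) = o^4 + 15*o^3 + 61*o^2 + 21*o - 98
(4) = 5*t^4 - t^3 - 6*t^2 - t + 10
(5) = 15.4524*j^5 + 12.4405*j^4 + 9.0067*j^3 + 1.0268*j^2 - 2.5231*j - 2.0769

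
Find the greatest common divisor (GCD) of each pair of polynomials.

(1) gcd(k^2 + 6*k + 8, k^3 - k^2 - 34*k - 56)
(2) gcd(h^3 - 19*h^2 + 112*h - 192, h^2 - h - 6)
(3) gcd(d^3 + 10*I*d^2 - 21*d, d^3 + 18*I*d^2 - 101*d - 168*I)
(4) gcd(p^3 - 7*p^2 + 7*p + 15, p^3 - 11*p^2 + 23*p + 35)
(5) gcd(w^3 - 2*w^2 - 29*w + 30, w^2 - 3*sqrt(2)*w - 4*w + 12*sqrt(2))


(1) = k^2 + 6*k + 8
(2) = gcd((h - 8)^2*(h - 3), (h - 3)*(h + 2)) = h - 3
(3) = d^2 + 10*I*d - 21
(4) = p^2 - 4*p - 5
(5) = gcd((w - 6)*(w - 1)*(w + 5), (w - 4)*(w - 3*sqrt(2))) = 1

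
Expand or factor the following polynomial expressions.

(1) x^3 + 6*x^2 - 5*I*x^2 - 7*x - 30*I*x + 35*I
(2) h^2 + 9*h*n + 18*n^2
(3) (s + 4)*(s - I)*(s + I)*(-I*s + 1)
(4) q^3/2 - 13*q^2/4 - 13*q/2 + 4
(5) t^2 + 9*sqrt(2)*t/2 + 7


(1) = (x - 1)*(x + 7)*(x - 5*I)
(2) = (h + 3*n)*(h + 6*n)
(3) = -I*s^4 + s^3 - 4*I*s^3 + 4*s^2 - I*s^2 + s - 4*I*s + 4
(4) = (q/2 + 1)*(q - 8)*(q - 1/2)
(5) = (t + sqrt(2))*(t + 7*sqrt(2)/2)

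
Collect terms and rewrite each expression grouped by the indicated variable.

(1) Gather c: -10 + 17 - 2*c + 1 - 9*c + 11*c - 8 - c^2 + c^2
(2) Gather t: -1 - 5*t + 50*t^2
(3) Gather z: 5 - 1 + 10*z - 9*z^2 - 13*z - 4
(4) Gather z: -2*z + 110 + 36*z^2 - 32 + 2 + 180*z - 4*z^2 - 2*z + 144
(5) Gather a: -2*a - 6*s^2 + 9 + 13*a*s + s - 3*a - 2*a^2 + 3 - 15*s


(1) = 0
(2) = 50*t^2 - 5*t - 1
(3) = -9*z^2 - 3*z
(4) = 32*z^2 + 176*z + 224
(5) = -2*a^2 + a*(13*s - 5) - 6*s^2 - 14*s + 12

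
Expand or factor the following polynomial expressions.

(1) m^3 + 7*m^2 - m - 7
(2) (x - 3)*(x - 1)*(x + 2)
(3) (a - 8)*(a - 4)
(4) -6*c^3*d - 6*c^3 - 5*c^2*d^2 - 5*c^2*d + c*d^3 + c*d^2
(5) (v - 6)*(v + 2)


(1) = (m - 1)*(m + 1)*(m + 7)
(2) = x^3 - 2*x^2 - 5*x + 6
(3) = a^2 - 12*a + 32
(4) = (-6*c + d)*(c + d)*(c*d + c)
(5) = v^2 - 4*v - 12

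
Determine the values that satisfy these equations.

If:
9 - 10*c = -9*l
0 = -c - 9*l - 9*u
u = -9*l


Then:
c = 72/79
l = 1/79
u = -9/79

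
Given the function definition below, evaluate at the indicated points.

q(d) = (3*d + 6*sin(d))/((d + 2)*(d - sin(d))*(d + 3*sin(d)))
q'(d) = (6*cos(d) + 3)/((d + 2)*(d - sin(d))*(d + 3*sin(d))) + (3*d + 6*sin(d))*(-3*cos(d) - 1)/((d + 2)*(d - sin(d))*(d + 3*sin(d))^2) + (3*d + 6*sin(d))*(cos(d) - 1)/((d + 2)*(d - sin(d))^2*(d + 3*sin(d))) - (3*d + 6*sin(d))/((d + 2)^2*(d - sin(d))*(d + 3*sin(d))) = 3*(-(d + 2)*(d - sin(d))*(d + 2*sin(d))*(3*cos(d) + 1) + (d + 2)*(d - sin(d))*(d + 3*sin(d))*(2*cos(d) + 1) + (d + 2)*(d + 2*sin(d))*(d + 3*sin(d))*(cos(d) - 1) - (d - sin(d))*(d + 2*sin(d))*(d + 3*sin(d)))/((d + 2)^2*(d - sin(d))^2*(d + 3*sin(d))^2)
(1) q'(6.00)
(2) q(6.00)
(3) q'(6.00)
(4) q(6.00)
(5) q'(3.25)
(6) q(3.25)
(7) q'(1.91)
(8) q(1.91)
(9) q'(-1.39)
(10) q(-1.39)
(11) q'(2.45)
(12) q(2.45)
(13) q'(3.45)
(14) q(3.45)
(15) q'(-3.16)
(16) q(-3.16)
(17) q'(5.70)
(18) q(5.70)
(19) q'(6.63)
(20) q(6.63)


(1) = -0.02
(2) = 0.06
(3) = -0.02
(4) = 0.06
(5) = -0.08
(6) = 0.18
(7) = -0.98
(8) = 0.64
(9) = -3.08
(10) = -9.36
(11) = -0.33
(12) = 0.32
(13) = -0.05
(14) = 0.16
(15) = 0.96
(16) = 0.82
(17) = -0.03
(18) = 0.07
(19) = -0.01
(20) = 0.05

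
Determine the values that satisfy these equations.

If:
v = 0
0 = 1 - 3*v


Then:
No Solution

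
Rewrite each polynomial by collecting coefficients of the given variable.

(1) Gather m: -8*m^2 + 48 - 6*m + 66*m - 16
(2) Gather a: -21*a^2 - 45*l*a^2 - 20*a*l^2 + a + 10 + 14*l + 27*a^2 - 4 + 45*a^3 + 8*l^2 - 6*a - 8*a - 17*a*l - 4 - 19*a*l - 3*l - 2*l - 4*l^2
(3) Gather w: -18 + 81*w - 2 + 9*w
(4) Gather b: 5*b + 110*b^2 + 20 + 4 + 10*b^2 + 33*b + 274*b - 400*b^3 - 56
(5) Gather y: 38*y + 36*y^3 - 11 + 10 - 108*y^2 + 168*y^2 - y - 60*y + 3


(1) = -8*m^2 + 60*m + 32
(2) = 45*a^3 + a^2*(6 - 45*l) + a*(-20*l^2 - 36*l - 13) + 4*l^2 + 9*l + 2
(3) = 90*w - 20
(4) = -400*b^3 + 120*b^2 + 312*b - 32
(5) = 36*y^3 + 60*y^2 - 23*y + 2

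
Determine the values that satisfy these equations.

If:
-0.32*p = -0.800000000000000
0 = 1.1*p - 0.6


Then:
No Solution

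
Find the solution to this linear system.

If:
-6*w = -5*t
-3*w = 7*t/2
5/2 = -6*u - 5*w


Then:
t = 0
u = -5/12
w = 0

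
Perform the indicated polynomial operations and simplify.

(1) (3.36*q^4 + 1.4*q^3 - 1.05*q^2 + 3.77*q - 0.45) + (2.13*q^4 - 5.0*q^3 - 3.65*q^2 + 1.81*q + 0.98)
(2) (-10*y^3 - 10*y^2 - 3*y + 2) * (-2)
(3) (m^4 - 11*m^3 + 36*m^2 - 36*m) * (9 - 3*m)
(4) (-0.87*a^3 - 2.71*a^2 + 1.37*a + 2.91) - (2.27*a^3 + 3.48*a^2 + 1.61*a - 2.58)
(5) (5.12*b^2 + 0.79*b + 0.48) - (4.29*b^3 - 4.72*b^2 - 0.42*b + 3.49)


(1) = 5.49*q^4 - 3.6*q^3 - 4.7*q^2 + 5.58*q + 0.53
(2) = 20*y^3 + 20*y^2 + 6*y - 4
(3) = -3*m^5 + 42*m^4 - 207*m^3 + 432*m^2 - 324*m
(4) = -3.14*a^3 - 6.19*a^2 - 0.24*a + 5.49
(5) = -4.29*b^3 + 9.84*b^2 + 1.21*b - 3.01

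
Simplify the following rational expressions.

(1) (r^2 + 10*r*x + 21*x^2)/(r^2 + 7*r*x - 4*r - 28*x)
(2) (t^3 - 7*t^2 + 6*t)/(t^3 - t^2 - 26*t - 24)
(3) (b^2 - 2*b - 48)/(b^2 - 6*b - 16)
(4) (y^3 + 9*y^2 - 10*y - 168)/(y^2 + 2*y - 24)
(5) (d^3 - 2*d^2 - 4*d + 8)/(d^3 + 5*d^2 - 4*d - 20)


(1) = (r + 3*x)/(r - 4)
(2) = (t^2 - t)/(t^2 + 5*t + 4)
(3) = (b + 6)/(b + 2)
(4) = y + 7
(5) = (d - 2)/(d + 5)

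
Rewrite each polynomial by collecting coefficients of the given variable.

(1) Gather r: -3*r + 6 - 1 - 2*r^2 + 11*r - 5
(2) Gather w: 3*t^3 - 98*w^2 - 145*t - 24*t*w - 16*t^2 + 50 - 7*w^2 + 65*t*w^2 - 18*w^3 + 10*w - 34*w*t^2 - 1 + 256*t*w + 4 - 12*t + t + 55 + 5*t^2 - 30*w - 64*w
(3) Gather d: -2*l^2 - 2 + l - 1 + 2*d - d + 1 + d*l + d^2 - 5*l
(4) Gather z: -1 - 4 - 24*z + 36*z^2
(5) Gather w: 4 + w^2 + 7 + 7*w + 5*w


(1) = -2*r^2 + 8*r
(2) = 3*t^3 - 11*t^2 - 156*t - 18*w^3 + w^2*(65*t - 105) + w*(-34*t^2 + 232*t - 84) + 108
(3) = d^2 + d*(l + 1) - 2*l^2 - 4*l - 2
(4) = 36*z^2 - 24*z - 5
(5) = w^2 + 12*w + 11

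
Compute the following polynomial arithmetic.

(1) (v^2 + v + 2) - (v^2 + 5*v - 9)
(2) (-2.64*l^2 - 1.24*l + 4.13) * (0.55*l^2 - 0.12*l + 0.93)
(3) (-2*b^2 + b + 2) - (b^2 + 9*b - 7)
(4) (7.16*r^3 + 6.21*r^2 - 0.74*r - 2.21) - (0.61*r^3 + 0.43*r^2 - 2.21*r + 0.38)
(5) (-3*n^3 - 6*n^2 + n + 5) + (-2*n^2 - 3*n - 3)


(1) = 11 - 4*v
(2) = -1.452*l^4 - 0.3652*l^3 - 0.0349*l^2 - 1.6488*l + 3.8409
(3) = -3*b^2 - 8*b + 9
(4) = 6.55*r^3 + 5.78*r^2 + 1.47*r - 2.59
(5) = -3*n^3 - 8*n^2 - 2*n + 2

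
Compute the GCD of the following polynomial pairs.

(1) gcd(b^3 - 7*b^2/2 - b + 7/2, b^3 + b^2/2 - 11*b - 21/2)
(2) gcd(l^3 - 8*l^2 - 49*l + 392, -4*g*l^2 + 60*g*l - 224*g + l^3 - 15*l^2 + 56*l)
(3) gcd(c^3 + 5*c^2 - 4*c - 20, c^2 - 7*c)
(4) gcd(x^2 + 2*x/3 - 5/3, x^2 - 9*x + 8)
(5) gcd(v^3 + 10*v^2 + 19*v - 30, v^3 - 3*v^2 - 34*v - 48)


(1) = b^2 - 5*b/2 - 7/2
(2) = l^2 - 15*l + 56
(3) = gcd((c - 2)*(c + 2)*(c + 5), c*(c - 7)) = 1
(4) = x - 1
(5) = 1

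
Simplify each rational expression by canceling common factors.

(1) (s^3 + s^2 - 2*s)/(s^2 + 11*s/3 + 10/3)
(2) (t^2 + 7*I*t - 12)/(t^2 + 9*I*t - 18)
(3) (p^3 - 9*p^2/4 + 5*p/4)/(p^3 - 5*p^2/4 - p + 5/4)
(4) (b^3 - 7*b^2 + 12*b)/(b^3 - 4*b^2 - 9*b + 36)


(1) = (3*s^2 - 3*s)/(3*s + 5)
(2) = (t + 4*I)/(t + 6*I)
(3) = p/(p + 1)
(4) = b/(b + 3)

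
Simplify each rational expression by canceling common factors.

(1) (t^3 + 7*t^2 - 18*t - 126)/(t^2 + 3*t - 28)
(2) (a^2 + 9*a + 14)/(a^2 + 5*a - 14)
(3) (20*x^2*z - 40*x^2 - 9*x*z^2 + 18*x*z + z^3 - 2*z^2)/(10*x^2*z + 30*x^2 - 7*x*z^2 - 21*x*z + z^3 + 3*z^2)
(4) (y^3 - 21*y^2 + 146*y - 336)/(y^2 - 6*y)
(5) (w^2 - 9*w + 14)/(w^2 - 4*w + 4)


(1) = (t^2 - 18)/(t - 4)
(2) = (a + 2)/(a - 2)
(3) = (4*x*z - 8*x - z^2 + 2*z)/(2*x*z + 6*x - z^2 - 3*z)
(4) = (y^2 - 15*y + 56)/y
(5) = (w - 7)/(w - 2)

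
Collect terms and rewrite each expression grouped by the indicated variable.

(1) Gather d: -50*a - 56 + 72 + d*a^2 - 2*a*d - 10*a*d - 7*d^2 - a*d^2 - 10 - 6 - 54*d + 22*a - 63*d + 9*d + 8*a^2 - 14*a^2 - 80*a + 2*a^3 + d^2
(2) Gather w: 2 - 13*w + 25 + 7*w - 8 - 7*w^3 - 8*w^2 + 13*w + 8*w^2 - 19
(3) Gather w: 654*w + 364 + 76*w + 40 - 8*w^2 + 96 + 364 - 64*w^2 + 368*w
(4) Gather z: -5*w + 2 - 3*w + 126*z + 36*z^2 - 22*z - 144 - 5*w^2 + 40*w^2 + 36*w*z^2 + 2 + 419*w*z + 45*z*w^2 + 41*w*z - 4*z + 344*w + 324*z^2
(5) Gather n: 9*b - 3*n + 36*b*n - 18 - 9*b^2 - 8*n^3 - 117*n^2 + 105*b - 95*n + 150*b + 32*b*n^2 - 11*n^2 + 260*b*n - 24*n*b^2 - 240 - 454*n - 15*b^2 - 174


(1) = 2*a^3 - 6*a^2 - 108*a + d^2*(-a - 6) + d*(a^2 - 12*a - 108)
(2) = -7*w^3 + 7*w
(3) = -72*w^2 + 1098*w + 864
(4) = 35*w^2 + 336*w + z^2*(36*w + 360) + z*(45*w^2 + 460*w + 100) - 140
(5) = -24*b^2 + 264*b - 8*n^3 + n^2*(32*b - 128) + n*(-24*b^2 + 296*b - 552) - 432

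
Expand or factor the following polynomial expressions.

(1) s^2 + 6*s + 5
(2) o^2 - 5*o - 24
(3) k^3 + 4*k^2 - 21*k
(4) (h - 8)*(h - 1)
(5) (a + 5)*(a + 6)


(1) = (s + 1)*(s + 5)
(2) = (o - 8)*(o + 3)
(3) = k*(k - 3)*(k + 7)
(4) = h^2 - 9*h + 8
(5) = a^2 + 11*a + 30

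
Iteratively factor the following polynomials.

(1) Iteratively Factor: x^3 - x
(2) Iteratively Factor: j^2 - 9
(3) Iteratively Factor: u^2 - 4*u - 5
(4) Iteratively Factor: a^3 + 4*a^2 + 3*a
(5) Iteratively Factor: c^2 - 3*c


(1) = (x)*(x^2 - 1) = x*(x + 1)*(x - 1)
(2) = (j - 3)*(j + 3)
(3) = (u - 5)*(u + 1)
(4) = (a)*(a^2 + 4*a + 3) = a*(a + 3)*(a + 1)
(5) = (c - 3)*(c)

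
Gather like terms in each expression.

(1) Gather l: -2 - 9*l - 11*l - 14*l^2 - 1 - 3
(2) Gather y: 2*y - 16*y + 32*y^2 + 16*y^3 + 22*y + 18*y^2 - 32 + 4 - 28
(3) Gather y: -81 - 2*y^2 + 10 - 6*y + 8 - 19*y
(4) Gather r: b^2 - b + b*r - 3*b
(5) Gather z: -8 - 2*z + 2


(1) = -14*l^2 - 20*l - 6
(2) = 16*y^3 + 50*y^2 + 8*y - 56
(3) = -2*y^2 - 25*y - 63
(4) = b^2 + b*r - 4*b
(5) = -2*z - 6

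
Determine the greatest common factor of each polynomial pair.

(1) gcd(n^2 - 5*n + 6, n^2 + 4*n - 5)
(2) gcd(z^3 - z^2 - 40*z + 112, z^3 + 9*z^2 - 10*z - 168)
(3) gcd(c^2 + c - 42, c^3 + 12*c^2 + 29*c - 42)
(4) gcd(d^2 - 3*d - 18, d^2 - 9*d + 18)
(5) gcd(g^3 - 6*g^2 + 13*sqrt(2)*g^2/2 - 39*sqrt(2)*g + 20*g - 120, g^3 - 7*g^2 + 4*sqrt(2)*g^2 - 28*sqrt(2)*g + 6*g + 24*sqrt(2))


(1) = gcd((n - 3)*(n - 2), (n - 1)*(n + 5)) = 1
(2) = z^2 + 3*z - 28
(3) = gcd((c - 6)*(c + 7), (c - 1)*(c + 6)*(c + 7)) = c + 7
(4) = gcd((d - 6)*(d + 3), (d - 6)*(d - 3)) = d - 6
(5) = gcd((g - 6)*(g + 5*sqrt(2)/2)*(g + 4*sqrt(2)), (g - 6)*(g - 1)*(g + 4*sqrt(2))) = g^2 + g*(-6 + 4*sqrt(2)) - 24*sqrt(2)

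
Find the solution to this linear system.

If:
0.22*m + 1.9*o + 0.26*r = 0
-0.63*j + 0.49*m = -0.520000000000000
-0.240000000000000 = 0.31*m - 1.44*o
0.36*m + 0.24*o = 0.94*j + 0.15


Then:
j = -1.33
m = -2.77
o = -0.43
r = 5.49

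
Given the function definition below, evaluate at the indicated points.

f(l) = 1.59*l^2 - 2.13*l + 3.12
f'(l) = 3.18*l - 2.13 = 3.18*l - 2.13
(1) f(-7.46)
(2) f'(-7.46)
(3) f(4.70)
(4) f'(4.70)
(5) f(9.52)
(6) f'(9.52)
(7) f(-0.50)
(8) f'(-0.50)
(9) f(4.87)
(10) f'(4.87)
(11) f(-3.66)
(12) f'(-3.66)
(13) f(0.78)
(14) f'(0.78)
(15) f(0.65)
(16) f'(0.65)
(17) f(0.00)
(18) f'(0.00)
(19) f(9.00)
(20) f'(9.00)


(1) = 107.50
(2) = -25.85
(3) = 28.23
(4) = 12.82
(5) = 126.94
(6) = 28.14
(7) = 4.58
(8) = -3.72
(9) = 30.46
(10) = 13.36
(11) = 32.21
(12) = -13.77
(13) = 2.43
(14) = 0.35
(15) = 2.41
(16) = -0.06
(17) = 3.12
(18) = -2.13
(19) = 112.74
(20) = 26.49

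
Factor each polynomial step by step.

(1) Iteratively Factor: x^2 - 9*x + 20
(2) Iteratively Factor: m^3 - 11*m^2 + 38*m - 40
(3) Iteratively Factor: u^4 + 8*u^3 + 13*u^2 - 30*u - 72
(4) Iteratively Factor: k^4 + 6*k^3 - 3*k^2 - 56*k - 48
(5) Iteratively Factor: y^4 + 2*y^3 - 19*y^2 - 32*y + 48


(1) = (x - 4)*(x - 5)
(2) = (m - 5)*(m^2 - 6*m + 8) = (m - 5)*(m - 2)*(m - 4)
(3) = (u + 3)*(u^3 + 5*u^2 - 2*u - 24) = (u + 3)^2*(u^2 + 2*u - 8) = (u + 3)^2*(u + 4)*(u - 2)
(4) = (k + 4)*(k^3 + 2*k^2 - 11*k - 12) = (k + 4)^2*(k^2 - 2*k - 3) = (k + 1)*(k + 4)^2*(k - 3)
(5) = (y + 4)*(y^3 - 2*y^2 - 11*y + 12) = (y + 3)*(y + 4)*(y^2 - 5*y + 4) = (y - 4)*(y + 3)*(y + 4)*(y - 1)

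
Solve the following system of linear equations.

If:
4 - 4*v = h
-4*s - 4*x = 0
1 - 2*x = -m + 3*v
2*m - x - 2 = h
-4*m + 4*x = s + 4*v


Then:
h = 20/3
m = 61/9
s = -44/9
v = -2/3
x = 44/9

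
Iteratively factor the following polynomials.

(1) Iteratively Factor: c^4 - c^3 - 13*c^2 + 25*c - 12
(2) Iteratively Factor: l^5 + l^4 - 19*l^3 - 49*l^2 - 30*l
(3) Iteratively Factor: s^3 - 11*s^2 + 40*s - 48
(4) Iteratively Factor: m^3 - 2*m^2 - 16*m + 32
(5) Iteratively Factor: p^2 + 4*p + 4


(1) = (c + 4)*(c^3 - 5*c^2 + 7*c - 3) = (c - 3)*(c + 4)*(c^2 - 2*c + 1) = (c - 3)*(c - 1)*(c + 4)*(c - 1)
(2) = (l - 5)*(l^4 + 6*l^3 + 11*l^2 + 6*l) = (l - 5)*(l + 2)*(l^3 + 4*l^2 + 3*l) = (l - 5)*(l + 1)*(l + 2)*(l^2 + 3*l) = (l - 5)*(l + 1)*(l + 2)*(l + 3)*(l)
(3) = (s - 3)*(s^2 - 8*s + 16) = (s - 4)*(s - 3)*(s - 4)
(4) = (m + 4)*(m^2 - 6*m + 8) = (m - 2)*(m + 4)*(m - 4)
(5) = (p + 2)*(p + 2)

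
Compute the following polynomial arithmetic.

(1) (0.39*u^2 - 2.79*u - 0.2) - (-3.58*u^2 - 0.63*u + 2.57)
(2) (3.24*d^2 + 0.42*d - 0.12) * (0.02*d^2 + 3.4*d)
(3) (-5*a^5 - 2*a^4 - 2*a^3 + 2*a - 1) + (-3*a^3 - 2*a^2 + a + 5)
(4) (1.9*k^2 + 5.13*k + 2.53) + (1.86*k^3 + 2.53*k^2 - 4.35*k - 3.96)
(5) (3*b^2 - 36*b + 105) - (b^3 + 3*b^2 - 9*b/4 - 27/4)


(1) = 3.97*u^2 - 2.16*u - 2.77
(2) = 0.0648*d^4 + 11.0244*d^3 + 1.4256*d^2 - 0.408*d
(3) = -5*a^5 - 2*a^4 - 5*a^3 - 2*a^2 + 3*a + 4
(4) = 1.86*k^3 + 4.43*k^2 + 0.78*k - 1.43
(5) = -b^3 - 135*b/4 + 447/4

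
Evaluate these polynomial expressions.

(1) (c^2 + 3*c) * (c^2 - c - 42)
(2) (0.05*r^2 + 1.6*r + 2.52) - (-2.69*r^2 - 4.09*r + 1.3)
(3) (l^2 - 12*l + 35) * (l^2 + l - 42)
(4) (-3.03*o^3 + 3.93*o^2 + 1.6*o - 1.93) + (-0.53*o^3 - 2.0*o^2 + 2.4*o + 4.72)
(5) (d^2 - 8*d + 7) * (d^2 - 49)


(1) = c^4 + 2*c^3 - 45*c^2 - 126*c
(2) = 2.74*r^2 + 5.69*r + 1.22
(3) = l^4 - 11*l^3 - 19*l^2 + 539*l - 1470
(4) = -3.56*o^3 + 1.93*o^2 + 4.0*o + 2.79
(5) = d^4 - 8*d^3 - 42*d^2 + 392*d - 343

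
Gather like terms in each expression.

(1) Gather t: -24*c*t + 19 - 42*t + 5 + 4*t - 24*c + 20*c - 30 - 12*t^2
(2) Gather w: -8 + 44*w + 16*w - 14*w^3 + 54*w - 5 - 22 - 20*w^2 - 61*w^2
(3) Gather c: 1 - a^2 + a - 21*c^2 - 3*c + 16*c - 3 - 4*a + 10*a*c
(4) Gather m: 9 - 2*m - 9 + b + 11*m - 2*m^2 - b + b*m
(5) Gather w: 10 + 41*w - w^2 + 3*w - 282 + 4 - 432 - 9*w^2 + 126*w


(1) = -4*c - 12*t^2 + t*(-24*c - 38) - 6
(2) = -14*w^3 - 81*w^2 + 114*w - 35
(3) = -a^2 - 3*a - 21*c^2 + c*(10*a + 13) - 2
(4) = -2*m^2 + m*(b + 9)
(5) = -10*w^2 + 170*w - 700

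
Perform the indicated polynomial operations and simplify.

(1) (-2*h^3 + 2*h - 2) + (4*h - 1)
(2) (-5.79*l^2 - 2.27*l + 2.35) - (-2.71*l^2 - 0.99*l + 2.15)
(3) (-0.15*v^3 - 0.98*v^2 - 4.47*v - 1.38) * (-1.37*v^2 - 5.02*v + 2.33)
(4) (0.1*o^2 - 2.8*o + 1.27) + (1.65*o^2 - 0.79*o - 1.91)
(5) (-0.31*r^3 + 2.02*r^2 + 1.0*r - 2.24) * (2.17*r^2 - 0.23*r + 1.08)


(1) = -2*h^3 + 6*h - 3
(2) = -3.08*l^2 - 1.28*l + 0.2
(3) = 0.2055*v^5 + 2.0956*v^4 + 10.694*v^3 + 22.0466*v^2 - 3.4875*v - 3.2154
(4) = 1.75*o^2 - 3.59*o - 0.64
(5) = -0.6727*r^5 + 4.4547*r^4 + 1.3706*r^3 - 2.9092*r^2 + 1.5952*r - 2.4192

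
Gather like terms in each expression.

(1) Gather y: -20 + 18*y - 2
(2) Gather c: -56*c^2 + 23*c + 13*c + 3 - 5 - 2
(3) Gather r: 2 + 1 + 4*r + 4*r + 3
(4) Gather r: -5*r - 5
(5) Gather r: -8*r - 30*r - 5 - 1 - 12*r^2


(1) = 18*y - 22
(2) = -56*c^2 + 36*c - 4
(3) = 8*r + 6
(4) = -5*r - 5
(5) = -12*r^2 - 38*r - 6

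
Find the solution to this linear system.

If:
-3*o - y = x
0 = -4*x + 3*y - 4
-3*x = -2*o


Then:
o = -12/41
x = -8/41
y = 44/41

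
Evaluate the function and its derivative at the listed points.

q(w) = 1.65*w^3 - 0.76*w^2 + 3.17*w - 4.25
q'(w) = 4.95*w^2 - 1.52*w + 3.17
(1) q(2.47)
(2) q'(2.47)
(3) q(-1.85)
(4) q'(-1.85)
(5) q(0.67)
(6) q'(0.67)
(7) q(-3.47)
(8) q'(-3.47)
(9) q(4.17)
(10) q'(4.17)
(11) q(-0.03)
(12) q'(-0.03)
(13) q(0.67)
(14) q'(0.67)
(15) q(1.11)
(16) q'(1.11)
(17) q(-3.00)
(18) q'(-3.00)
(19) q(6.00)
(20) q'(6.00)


(1) = 23.81
(2) = 29.62
(3) = -23.16
(4) = 22.92
(5) = -1.97
(6) = 4.37
(7) = -93.34
(8) = 68.05
(9) = 115.40
(10) = 82.91
(11) = -4.35
(12) = 3.22
(13) = -1.97
(14) = 4.37
(15) = 0.59
(16) = 7.58
(17) = -65.15
(18) = 52.28
(19) = 343.81
(20) = 172.25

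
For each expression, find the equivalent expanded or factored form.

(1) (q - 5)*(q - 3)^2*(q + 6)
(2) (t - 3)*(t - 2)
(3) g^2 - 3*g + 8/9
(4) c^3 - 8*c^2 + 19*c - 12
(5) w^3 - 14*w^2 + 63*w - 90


(1) = q^4 - 5*q^3 - 27*q^2 + 189*q - 270
(2) = t^2 - 5*t + 6
(3) = (g - 8/3)*(g - 1/3)
(4) = (c - 4)*(c - 3)*(c - 1)
(5) = (w - 6)*(w - 5)*(w - 3)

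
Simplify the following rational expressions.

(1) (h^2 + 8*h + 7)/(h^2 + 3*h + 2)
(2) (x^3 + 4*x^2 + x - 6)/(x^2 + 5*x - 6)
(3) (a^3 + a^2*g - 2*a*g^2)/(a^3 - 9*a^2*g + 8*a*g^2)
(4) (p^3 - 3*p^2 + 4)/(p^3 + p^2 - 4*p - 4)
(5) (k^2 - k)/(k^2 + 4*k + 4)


(1) = (h + 7)/(h + 2)
(2) = (x^2 + 5*x + 6)/(x + 6)
(3) = (a + 2*g)/(a - 8*g)
(4) = (p - 2)/(p + 2)
(5) = (k^2 - k)/(k^2 + 4*k + 4)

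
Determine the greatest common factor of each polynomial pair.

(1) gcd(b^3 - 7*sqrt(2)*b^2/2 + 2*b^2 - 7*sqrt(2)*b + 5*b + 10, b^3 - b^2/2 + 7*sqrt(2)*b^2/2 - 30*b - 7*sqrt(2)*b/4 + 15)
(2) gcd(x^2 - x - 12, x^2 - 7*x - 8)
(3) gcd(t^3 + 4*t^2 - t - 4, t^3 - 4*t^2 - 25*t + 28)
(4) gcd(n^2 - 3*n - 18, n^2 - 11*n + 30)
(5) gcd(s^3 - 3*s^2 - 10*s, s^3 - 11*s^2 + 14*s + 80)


(1) = b - 5*sqrt(2)/2
(2) = 1
(3) = t^2 + 3*t - 4
(4) = n - 6
(5) = gcd(s*(s - 5)*(s + 2), (s - 8)*(s - 5)*(s + 2)) = s^2 - 3*s - 10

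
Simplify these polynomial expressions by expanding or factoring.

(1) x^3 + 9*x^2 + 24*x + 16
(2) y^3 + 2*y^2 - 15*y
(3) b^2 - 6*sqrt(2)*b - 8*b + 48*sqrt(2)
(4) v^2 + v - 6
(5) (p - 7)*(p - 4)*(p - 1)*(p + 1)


(1) = (x + 1)*(x + 4)^2
(2) = y*(y - 3)*(y + 5)
(3) = (b - 8)*(b - 6*sqrt(2))
(4) = (v - 2)*(v + 3)
(5) = p^4 - 11*p^3 + 27*p^2 + 11*p - 28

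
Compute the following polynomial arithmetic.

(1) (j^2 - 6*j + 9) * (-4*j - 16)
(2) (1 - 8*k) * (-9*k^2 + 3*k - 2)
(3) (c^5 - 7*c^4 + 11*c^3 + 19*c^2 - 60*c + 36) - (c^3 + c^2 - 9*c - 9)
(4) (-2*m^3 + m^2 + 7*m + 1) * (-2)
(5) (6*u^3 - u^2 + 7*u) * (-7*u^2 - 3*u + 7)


(1) = -4*j^3 + 8*j^2 + 60*j - 144
(2) = 72*k^3 - 33*k^2 + 19*k - 2
(3) = c^5 - 7*c^4 + 10*c^3 + 18*c^2 - 51*c + 45
(4) = 4*m^3 - 2*m^2 - 14*m - 2
(5) = -42*u^5 - 11*u^4 - 4*u^3 - 28*u^2 + 49*u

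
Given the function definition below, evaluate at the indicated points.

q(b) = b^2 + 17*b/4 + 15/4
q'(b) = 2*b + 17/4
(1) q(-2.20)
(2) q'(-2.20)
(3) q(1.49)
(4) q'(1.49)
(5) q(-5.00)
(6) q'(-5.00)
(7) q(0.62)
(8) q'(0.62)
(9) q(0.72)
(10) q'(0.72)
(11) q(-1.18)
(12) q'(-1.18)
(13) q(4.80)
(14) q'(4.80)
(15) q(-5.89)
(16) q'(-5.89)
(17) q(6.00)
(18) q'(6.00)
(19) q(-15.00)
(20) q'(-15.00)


(1) = -0.76
(2) = -0.15
(3) = 12.30
(4) = 7.23
(5) = 7.50
(6) = -5.75
(7) = 6.77
(8) = 5.49
(9) = 7.33
(10) = 5.69
(11) = 0.13
(12) = 1.89
(13) = 47.19
(14) = 13.85
(15) = 13.41
(16) = -7.53
(17) = 65.25
(18) = 16.25
(19) = 165.00
(20) = -25.75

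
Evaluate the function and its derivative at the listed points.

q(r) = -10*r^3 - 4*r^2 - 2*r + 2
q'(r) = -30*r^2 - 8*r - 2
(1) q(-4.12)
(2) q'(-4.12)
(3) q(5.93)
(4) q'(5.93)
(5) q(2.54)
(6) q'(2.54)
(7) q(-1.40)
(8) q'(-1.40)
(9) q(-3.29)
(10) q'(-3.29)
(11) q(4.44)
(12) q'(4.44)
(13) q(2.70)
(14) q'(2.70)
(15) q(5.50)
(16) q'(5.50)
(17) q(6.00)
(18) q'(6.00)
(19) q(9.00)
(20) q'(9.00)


(1) = 641.69
(2) = -478.27
(3) = -2235.80
(4) = -1104.39
(5) = -192.76
(6) = -215.87
(7) = 24.40
(8) = -49.60
(9) = 321.40
(10) = -300.40
(11) = -961.02
(12) = -628.93
(13) = -229.39
(14) = -242.30
(15) = -1793.75
(16) = -953.50
(17) = -2314.00
(18) = -1130.00
(19) = -7630.00
(20) = -2504.00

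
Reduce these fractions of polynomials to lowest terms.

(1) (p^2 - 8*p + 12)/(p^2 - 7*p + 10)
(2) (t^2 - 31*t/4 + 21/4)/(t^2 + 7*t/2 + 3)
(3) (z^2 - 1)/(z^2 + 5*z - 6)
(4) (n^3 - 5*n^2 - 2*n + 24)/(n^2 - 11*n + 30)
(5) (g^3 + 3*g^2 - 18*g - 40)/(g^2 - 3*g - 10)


(1) = (p - 6)/(p - 5)
(2) = (4*t^2 - 31*t + 21)/(4*t^2 + 14*t + 12)
(3) = (z + 1)/(z + 6)
(4) = (n^3 - 5*n^2 - 2*n + 24)/(n^2 - 11*n + 30)
(5) = (g^2 + g - 20)/(g - 5)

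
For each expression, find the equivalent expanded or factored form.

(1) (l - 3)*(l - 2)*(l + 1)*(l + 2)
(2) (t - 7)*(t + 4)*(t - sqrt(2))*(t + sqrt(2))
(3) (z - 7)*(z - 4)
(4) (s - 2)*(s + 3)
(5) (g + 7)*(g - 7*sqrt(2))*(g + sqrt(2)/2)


(1) = l^4 - 2*l^3 - 7*l^2 + 8*l + 12
(2) = t^4 - 3*t^3 - 30*t^2 + 6*t + 56
(3) = z^2 - 11*z + 28
(4) = s^2 + s - 6
(5) = g^3 - 13*sqrt(2)*g^2/2 + 7*g^2 - 91*sqrt(2)*g/2 - 7*g - 49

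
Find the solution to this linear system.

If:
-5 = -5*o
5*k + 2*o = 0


Then:
k = -2/5
o = 1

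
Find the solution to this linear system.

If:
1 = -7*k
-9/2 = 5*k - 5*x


Then:
k = -1/7
x = 53/70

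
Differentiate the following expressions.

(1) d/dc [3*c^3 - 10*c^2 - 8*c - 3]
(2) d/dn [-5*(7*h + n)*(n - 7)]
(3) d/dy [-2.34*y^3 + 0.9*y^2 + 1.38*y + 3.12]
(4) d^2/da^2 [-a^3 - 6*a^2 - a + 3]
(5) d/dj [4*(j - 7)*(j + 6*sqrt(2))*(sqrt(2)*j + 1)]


(1) = 9*c^2 - 20*c - 8
(2) = -35*h - 10*n + 35
(3) = -7.02*y^2 + 1.8*y + 1.38
(4) = -6*a - 12
(5) = 12*sqrt(2)*j^2 - 56*sqrt(2)*j + 104*j - 364 + 24*sqrt(2)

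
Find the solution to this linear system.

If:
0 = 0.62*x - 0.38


Then:
x = 0.61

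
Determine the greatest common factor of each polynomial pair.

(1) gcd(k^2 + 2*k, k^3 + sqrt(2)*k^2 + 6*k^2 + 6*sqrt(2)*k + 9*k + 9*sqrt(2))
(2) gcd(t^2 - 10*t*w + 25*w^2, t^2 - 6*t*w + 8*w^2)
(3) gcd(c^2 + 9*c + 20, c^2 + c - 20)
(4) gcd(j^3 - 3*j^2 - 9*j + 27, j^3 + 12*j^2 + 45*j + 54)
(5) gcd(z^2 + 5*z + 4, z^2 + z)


(1) = 1
(2) = 1
(3) = c + 5
(4) = j + 3
(5) = z + 1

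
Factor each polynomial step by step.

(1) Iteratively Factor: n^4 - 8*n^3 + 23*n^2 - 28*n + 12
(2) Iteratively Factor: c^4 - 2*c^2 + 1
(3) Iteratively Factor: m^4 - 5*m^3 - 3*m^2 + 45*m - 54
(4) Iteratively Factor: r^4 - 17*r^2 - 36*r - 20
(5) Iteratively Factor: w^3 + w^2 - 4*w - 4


(1) = (n - 1)*(n^3 - 7*n^2 + 16*n - 12) = (n - 2)*(n - 1)*(n^2 - 5*n + 6) = (n - 3)*(n - 2)*(n - 1)*(n - 2)
(2) = (c + 1)*(c^3 - c^2 - c + 1) = (c - 1)*(c + 1)*(c^2 - 1) = (c - 1)*(c + 1)^2*(c - 1)
(3) = (m + 3)*(m^3 - 8*m^2 + 21*m - 18) = (m - 3)*(m + 3)*(m^2 - 5*m + 6) = (m - 3)^2*(m + 3)*(m - 2)
(4) = (r + 2)*(r^3 - 2*r^2 - 13*r - 10) = (r + 1)*(r + 2)*(r^2 - 3*r - 10) = (r + 1)*(r + 2)^2*(r - 5)
(5) = (w + 1)*(w^2 - 4) = (w + 1)*(w + 2)*(w - 2)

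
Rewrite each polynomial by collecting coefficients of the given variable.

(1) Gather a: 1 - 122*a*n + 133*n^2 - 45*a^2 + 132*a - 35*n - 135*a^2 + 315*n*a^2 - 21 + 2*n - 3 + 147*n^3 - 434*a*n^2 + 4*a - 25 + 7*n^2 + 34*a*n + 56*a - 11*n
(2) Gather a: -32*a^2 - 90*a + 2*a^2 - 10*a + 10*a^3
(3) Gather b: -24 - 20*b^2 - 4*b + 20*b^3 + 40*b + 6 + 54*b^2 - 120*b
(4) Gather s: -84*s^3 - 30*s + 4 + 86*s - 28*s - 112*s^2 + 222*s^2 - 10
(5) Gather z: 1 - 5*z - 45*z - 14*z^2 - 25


(1) = a^2*(315*n - 180) + a*(-434*n^2 - 88*n + 192) + 147*n^3 + 140*n^2 - 44*n - 48
(2) = 10*a^3 - 30*a^2 - 100*a
(3) = 20*b^3 + 34*b^2 - 84*b - 18
(4) = -84*s^3 + 110*s^2 + 28*s - 6
(5) = -14*z^2 - 50*z - 24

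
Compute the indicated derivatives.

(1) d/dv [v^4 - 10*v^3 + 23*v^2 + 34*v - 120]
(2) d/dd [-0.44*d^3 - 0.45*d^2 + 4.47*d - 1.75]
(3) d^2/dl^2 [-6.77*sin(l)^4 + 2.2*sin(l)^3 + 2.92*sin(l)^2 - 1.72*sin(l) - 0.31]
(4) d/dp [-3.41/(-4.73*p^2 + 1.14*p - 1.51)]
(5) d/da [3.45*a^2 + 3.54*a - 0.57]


(1) = 4*v^3 - 30*v^2 + 46*v + 34
(2) = -1.32*d^2 - 0.9*d + 4.47
(3) = 108.32*sin(l)^4 - 19.8*sin(l)^3 - 92.92*sin(l)^2 + 14.92*sin(l) + 5.84
(4) = (3.8874 - 32.2586*p)/(4.73*p^2 - 1.14*p + 1.51)^2
(5) = 6.9*a + 3.54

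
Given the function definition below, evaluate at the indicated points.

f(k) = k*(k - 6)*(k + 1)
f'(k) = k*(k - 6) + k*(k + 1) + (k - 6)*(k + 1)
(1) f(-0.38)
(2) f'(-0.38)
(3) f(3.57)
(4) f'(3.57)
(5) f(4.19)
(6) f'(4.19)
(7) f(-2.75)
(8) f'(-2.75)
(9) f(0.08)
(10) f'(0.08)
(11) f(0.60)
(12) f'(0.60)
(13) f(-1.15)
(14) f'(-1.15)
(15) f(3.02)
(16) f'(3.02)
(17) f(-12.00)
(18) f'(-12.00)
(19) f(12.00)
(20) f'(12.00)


(1) = 1.50
(2) = -1.77
(3) = -39.65
(4) = -3.47
(5) = -39.36
(6) = 4.77
(7) = -42.11
(8) = 44.19
(9) = -0.51
(10) = -6.78
(11) = -5.18
(12) = -10.92
(13) = -1.23
(14) = 9.47
(15) = -36.18
(16) = -8.84
(17) = -2376.00
(18) = 546.00
(19) = 936.00
(20) = 306.00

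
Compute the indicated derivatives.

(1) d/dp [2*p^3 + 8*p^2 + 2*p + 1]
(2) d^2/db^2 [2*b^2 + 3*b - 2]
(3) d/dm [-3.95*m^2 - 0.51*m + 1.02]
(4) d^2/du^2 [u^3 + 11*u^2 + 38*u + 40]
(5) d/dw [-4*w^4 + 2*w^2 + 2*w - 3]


(1) = 6*p^2 + 16*p + 2
(2) = 4
(3) = -7.9*m - 0.51
(4) = 6*u + 22
(5) = -16*w^3 + 4*w + 2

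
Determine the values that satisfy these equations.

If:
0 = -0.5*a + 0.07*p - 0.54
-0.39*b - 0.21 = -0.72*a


Then:
a = 0.14*p - 1.08
b = 0.258461538461538*p - 2.53230769230769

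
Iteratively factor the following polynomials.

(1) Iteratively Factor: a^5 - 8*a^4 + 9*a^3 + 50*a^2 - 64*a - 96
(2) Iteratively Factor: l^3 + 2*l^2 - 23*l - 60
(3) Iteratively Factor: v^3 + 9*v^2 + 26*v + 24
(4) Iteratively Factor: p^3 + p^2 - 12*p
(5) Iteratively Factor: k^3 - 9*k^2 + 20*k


(1) = (a - 3)*(a^4 - 5*a^3 - 6*a^2 + 32*a + 32) = (a - 3)*(a + 1)*(a^3 - 6*a^2 + 32) = (a - 3)*(a + 1)*(a + 2)*(a^2 - 8*a + 16) = (a - 4)*(a - 3)*(a + 1)*(a + 2)*(a - 4)
(2) = (l + 4)*(l^2 - 2*l - 15) = (l + 3)*(l + 4)*(l - 5)
(3) = (v + 3)*(v^2 + 6*v + 8) = (v + 3)*(v + 4)*(v + 2)
(4) = (p - 3)*(p^2 + 4*p) = (p - 3)*(p + 4)*(p)
(5) = (k)*(k^2 - 9*k + 20) = k*(k - 5)*(k - 4)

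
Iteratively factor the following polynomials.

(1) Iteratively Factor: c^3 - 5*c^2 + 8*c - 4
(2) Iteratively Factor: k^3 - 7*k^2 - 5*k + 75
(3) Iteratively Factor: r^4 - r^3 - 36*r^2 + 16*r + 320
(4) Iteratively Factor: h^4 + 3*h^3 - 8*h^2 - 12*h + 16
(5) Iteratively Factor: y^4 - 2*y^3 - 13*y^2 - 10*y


(1) = (c - 2)*(c^2 - 3*c + 2) = (c - 2)*(c - 1)*(c - 2)
(2) = (k + 3)*(k^2 - 10*k + 25) = (k - 5)*(k + 3)*(k - 5)
(3) = (r - 5)*(r^3 + 4*r^2 - 16*r - 64) = (r - 5)*(r + 4)*(r^2 - 16) = (r - 5)*(r + 4)^2*(r - 4)
(4) = (h + 2)*(h^3 + h^2 - 10*h + 8) = (h - 2)*(h + 2)*(h^2 + 3*h - 4) = (h - 2)*(h - 1)*(h + 2)*(h + 4)
(5) = (y + 2)*(y^3 - 4*y^2 - 5*y) = (y - 5)*(y + 2)*(y^2 + y) = y*(y - 5)*(y + 2)*(y + 1)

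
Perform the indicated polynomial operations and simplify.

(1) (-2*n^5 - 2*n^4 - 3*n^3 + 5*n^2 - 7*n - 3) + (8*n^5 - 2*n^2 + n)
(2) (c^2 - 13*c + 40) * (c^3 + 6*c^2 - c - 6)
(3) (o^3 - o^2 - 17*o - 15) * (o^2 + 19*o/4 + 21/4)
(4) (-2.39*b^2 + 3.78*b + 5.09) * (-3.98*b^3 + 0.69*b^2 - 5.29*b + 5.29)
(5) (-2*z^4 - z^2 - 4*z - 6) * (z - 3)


(1) = 6*n^5 - 2*n^4 - 3*n^3 + 3*n^2 - 6*n - 3
(2) = c^5 - 7*c^4 - 39*c^3 + 247*c^2 + 38*c - 240
(3) = o^5 + 15*o^4/4 - 33*o^3/2 - 101*o^2 - 321*o/2 - 315/4
(4) = 9.5122*b^5 - 16.6935*b^4 - 5.0069*b^3 - 29.1272*b^2 - 6.9299*b + 26.9261
(5) = -2*z^5 + 6*z^4 - z^3 - z^2 + 6*z + 18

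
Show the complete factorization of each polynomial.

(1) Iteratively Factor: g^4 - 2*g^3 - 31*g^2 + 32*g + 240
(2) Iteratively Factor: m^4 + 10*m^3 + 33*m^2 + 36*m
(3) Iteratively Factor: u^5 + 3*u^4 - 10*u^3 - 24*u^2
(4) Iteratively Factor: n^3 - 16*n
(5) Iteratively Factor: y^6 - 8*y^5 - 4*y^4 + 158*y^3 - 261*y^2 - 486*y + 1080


(1) = (g + 3)*(g^3 - 5*g^2 - 16*g + 80) = (g + 3)*(g + 4)*(g^2 - 9*g + 20) = (g - 5)*(g + 3)*(g + 4)*(g - 4)
(2) = (m + 3)*(m^3 + 7*m^2 + 12*m) = (m + 3)^2*(m^2 + 4*m) = m*(m + 3)^2*(m + 4)
(3) = (u)*(u^4 + 3*u^3 - 10*u^2 - 24*u) = u*(u + 4)*(u^3 - u^2 - 6*u) = u*(u - 3)*(u + 4)*(u^2 + 2*u) = u^2*(u - 3)*(u + 4)*(u + 2)
(4) = (n + 4)*(n^2 - 4*n) = n*(n + 4)*(n - 4)
(5) = (y - 3)*(y^5 - 5*y^4 - 19*y^3 + 101*y^2 + 42*y - 360) = (y - 3)^2*(y^4 - 2*y^3 - 25*y^2 + 26*y + 120) = (y - 3)^2*(y + 2)*(y^3 - 4*y^2 - 17*y + 60) = (y - 5)*(y - 3)^2*(y + 2)*(y^2 + y - 12) = (y - 5)*(y - 3)^3*(y + 2)*(y + 4)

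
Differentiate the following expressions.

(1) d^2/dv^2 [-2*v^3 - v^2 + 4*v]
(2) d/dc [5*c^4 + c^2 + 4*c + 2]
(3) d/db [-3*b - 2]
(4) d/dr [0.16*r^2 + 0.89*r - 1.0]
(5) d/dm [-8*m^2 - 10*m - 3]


(1) = -12*v - 2
(2) = 20*c^3 + 2*c + 4
(3) = -3
(4) = 0.32*r + 0.89
(5) = -16*m - 10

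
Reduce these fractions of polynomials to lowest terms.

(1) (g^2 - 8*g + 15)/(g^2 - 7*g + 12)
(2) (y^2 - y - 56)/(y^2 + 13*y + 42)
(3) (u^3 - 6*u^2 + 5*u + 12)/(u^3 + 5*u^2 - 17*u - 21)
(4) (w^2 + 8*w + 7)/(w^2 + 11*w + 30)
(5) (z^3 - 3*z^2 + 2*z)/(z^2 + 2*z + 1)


(1) = (g - 5)/(g - 4)
(2) = (y - 8)/(y + 6)
(3) = (u - 4)/(u + 7)
(4) = (w^2 + 8*w + 7)/(w^2 + 11*w + 30)
(5) = (z^3 - 3*z^2 + 2*z)/(z^2 + 2*z + 1)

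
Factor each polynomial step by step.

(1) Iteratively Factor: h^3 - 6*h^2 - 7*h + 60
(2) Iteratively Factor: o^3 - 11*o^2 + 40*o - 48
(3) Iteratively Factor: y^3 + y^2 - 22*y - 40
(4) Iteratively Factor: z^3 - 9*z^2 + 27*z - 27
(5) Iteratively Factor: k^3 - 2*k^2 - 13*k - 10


(1) = (h + 3)*(h^2 - 9*h + 20) = (h - 5)*(h + 3)*(h - 4)
(2) = (o - 3)*(o^2 - 8*o + 16) = (o - 4)*(o - 3)*(o - 4)
(3) = (y - 5)*(y^2 + 6*y + 8) = (y - 5)*(y + 2)*(y + 4)
(4) = (z - 3)*(z^2 - 6*z + 9) = (z - 3)^2*(z - 3)
(5) = (k - 5)*(k^2 + 3*k + 2) = (k - 5)*(k + 2)*(k + 1)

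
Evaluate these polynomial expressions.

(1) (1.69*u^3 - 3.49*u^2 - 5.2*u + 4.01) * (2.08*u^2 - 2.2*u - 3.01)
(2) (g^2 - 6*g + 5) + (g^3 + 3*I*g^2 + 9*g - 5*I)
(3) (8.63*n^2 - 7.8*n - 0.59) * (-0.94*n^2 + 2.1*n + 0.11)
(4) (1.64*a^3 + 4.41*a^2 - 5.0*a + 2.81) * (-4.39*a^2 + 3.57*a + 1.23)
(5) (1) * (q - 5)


(1) = 3.5152*u^5 - 10.9772*u^4 - 8.2249*u^3 + 30.2857*u^2 + 6.83*u - 12.0701
(2) = g^3 + g^2 + 3*I*g^2 + 3*g + 5 - 5*I
(3) = -8.1122*n^4 + 25.455*n^3 - 14.8761*n^2 - 2.097*n - 0.0649
(4) = -7.1996*a^5 - 13.5051*a^4 + 39.7109*a^3 - 24.7616*a^2 + 3.8817*a + 3.4563
(5) = q - 5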